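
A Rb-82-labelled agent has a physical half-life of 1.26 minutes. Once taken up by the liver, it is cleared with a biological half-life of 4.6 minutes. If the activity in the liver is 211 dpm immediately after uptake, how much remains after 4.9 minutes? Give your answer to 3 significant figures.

1/t_eff = 1/t_phys + 1/t_biol = 1/1.26 + 1/4.6 = 1.011 per minute.
t_eff = 1.26 × 4.6 / (1.26 + 4.6) ≈ 0.98908 minutes.
Remaining = 211 × (1/2)^(4.9/0.98908) = 211 × (1/2)^4.9541 ≈ 6.8069 dpm.

6.81 dpm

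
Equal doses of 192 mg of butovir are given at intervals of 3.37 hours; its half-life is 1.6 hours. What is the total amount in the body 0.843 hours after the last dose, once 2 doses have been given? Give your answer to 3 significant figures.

The 2 doses were given 4.213, 0.843 hours ago.
Total = 192·(1/2)^(4.213/1.6) + 192·(1/2)^(0.843/1.6)
      = 30.949 + 133.26 ≈ 164.21 mg.

164 mg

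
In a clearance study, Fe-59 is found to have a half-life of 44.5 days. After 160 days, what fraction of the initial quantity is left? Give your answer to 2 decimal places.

0.08

n = 160/44.5 ≈ 3.5955 half-lives.
Fraction remaining = (1/2)^3.5955 ≈ 0.082727.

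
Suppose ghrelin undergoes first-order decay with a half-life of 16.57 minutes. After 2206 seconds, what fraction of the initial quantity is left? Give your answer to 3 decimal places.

2206 seconds = 36.7667 minutes.
n = 36.7667/16.57 ≈ 2.2189 half-lives.
Fraction remaining = (1/2)^2.2189 ≈ 0.21481.

0.215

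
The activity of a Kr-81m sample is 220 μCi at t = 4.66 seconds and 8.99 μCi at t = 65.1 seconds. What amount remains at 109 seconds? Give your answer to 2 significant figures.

Over Δt = 65.1 − 4.66 = 60.44 seconds, the level fell by a factor of 220/8.99 ≈ 24.472.
n = log₂(24.472) ≈ 4.613 half-lives, so t½ = 60.44/4.613 ≈ 13.102 seconds.
From t = 65.1 to t = 109: 8.99 × (1/2)^((109−65.1)/13.102) ≈ 0.88129 μCi.

0.88 μCi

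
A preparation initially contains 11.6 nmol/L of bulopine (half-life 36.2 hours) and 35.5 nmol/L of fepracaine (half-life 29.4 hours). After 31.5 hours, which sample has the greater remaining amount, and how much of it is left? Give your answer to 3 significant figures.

bulopine: 11.6 × (1/2)^0.87017 ≈ 6.3462 nmol/L.
fepracaine: 35.5 × (1/2)^1.0714 ≈ 16.893 nmol/L.
Fepracaine has more remaining, at ≈ 16.893 nmol/L.

fepracaine, 16.9 nmol/L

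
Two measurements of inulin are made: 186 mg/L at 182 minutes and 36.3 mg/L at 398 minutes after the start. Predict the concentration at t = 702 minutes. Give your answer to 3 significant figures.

Over Δt = 398 − 182 = 216 minutes, the level fell by a factor of 186/36.3 ≈ 5.124.
n = log₂(5.124) ≈ 2.3573 half-lives, so t½ = 216/2.3573 ≈ 91.632 minutes.
From t = 398 to t = 702: 36.3 × (1/2)^((702−398)/91.632) ≈ 3.6408 mg/L.

3.64 mg/L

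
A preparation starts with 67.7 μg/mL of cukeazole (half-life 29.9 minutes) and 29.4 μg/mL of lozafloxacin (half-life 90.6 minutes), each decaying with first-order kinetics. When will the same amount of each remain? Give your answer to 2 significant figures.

54 minutes

Set 67.7·(1/2)^(t/29.9) = 29.4·(1/2)^(t/90.6).
Taking log₂: log₂(67.7/29.4) = t·(1/29.9 − 1/90.6).
log₂(2.3027) = 1.2033; 1/29.9 − 1/90.6 = 0.022407.
t = 1.2033 / 0.022407 ≈ 53.703 minutes.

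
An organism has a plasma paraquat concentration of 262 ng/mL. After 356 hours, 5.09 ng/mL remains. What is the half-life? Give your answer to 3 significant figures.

62.6 hours

A/A₀ = 5.09/262 ≈ 0.019427.
n = log₂(51.473) ≈ 5.6858 half-lives elapsed in 356 hours.
t½ = 356/5.6858 ≈ 62.613 hours.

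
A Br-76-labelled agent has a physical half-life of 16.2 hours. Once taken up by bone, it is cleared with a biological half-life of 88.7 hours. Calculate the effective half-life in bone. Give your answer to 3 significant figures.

1/t_eff = 1/t_phys + 1/t_biol = 1/16.2 + 1/88.7 = 0.073002 per hour.
t_eff = 16.2 × 88.7 / (16.2 + 88.7) ≈ 13.698 hours.

13.7 hours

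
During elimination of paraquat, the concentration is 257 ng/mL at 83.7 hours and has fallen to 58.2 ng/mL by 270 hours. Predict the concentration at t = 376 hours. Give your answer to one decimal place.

Over Δt = 270 − 83.7 = 186.3 hours, the level fell by a factor of 257/58.2 ≈ 4.4158.
n = log₂(4.4158) ≈ 2.1427 half-lives, so t½ = 186.3/2.1427 ≈ 86.947 hours.
From t = 270 to t = 376: 58.2 × (1/2)^((376−270)/86.947) ≈ 24.999 ng/mL.

25.0 ng/mL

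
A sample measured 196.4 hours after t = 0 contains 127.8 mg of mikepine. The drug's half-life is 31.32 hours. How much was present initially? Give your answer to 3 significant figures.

9870 mg

Number of half-lives elapsed: n = 196.4/31.32 ≈ 6.2708.
A₀ = A × 2^n = 127.8 × 2^6.2708 = 127.8 × 77.212 ≈ 9867.7 mg.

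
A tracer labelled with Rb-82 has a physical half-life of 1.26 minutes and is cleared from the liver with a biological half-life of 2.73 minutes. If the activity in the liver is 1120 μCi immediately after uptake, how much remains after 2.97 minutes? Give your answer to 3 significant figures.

1/t_eff = 1/t_phys + 1/t_biol = 1/1.26 + 1/2.73 = 1.16 per minute.
t_eff = 1.26 × 2.73 / (1.26 + 2.73) ≈ 0.86211 minutes.
Remaining = 1120 × (1/2)^(2.97/0.86211) = 1120 × (1/2)^3.4451 ≈ 102.84 μCi.

103 μCi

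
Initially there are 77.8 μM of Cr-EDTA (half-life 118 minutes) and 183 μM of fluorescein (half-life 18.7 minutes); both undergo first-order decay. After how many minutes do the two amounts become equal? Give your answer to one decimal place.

27.4 minutes

Set 77.8·(1/2)^(t/118) = 183·(1/2)^(t/18.7).
Taking log₂: log₂(77.8/183) = t·(1/118 − 1/18.7).
log₂(0.42514) = -1.234; 1/118 − 1/18.7 = -0.045001.
t = -1.234 / -0.045001 ≈ 27.421 minutes.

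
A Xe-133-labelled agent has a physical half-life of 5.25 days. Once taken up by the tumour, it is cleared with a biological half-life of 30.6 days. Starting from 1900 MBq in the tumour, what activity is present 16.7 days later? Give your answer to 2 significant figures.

140 MBq

1/t_eff = 1/t_phys + 1/t_biol = 1/5.25 + 1/30.6 = 0.22316 per day.
t_eff = 5.25 × 30.6 / (5.25 + 30.6) ≈ 4.4812 days.
Remaining = 1900 × (1/2)^(16.7/4.4812) = 1900 × (1/2)^3.7267 ≈ 143.52 MBq.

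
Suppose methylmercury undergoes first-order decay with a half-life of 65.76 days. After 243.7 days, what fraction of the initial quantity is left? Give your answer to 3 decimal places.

0.077

n = 243.7/65.76 ≈ 3.7059 half-lives.
Fraction remaining = (1/2)^3.7059 ≈ 0.076632.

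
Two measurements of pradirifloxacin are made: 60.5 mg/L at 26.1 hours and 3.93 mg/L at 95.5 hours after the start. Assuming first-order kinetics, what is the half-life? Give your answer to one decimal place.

Over Δt = 95.5 − 26.1 = 69.4 hours, the level fell by a factor of 60.5/3.93 ≈ 15.394.
n = log₂(15.394) ≈ 3.9443 half-lives, so t½ = 69.4/3.9443 ≈ 17.595 hours.

17.6 hours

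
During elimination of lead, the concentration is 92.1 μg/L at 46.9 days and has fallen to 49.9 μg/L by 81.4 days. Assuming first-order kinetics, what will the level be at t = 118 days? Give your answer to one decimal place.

26.0 μg/L

Over Δt = 81.4 − 46.9 = 34.5 days, the level fell by a factor of 92.1/49.9 ≈ 1.8457.
n = log₂(1.8457) ≈ 0.88416 half-lives, so t½ = 34.5/0.88416 ≈ 39.02 days.
From t = 81.4 to t = 118: 49.9 × (1/2)^((118−81.4)/39.02) ≈ 26.046 μg/L.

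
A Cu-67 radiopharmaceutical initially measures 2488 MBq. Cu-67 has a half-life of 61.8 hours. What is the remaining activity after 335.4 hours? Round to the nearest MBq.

Number of half-lives: n = 335.4/61.8 ≈ 5.4272.
Remaining = 2488 × (1/2)^5.4272 = 2488 × 0.023241 ≈ 57.824 MBq.

58 MBq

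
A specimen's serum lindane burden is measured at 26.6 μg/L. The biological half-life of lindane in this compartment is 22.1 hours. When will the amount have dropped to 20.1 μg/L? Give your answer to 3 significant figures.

8.93 hours

Fraction remaining = 20.1/26.6 ≈ 0.75564.
n = log₂(26.6/20.1) = ln(1.3234)/ln 2 ≈ 0.40423 half-lives.
t = n × t½ = 0.40423 × 22.1 ≈ 8.9335 hours.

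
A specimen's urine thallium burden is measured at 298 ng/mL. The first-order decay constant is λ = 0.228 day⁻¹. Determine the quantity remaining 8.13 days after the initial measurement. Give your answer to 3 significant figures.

t½ = ln 2 / λ = 0.69315 / 0.228 ≈ 3.0401 days.
Number of half-lives: n = 8.13/3.0401 ≈ 2.6742.
Remaining = 298 × (1/2)^2.6742 = 298 × 0.15667 ≈ 46.686 ng/mL.

46.7 ng/mL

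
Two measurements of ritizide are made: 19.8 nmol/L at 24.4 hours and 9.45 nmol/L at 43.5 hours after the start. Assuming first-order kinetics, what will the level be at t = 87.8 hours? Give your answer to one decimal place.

1.7 nmol/L

Over Δt = 43.5 − 24.4 = 19.1 hours, the level fell by a factor of 19.8/9.45 ≈ 2.0952.
n = log₂(2.0952) ≈ 1.0671 half-lives, so t½ = 19.1/1.0671 ≈ 17.899 hours.
From t = 43.5 to t = 87.8: 9.45 × (1/2)^((87.8−43.5)/17.899) ≈ 1.6997 nmol/L.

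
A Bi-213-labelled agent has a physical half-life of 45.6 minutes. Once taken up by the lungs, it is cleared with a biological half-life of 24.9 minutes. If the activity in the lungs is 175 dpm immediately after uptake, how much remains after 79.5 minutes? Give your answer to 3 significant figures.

1/t_eff = 1/t_phys + 1/t_biol = 1/45.6 + 1/24.9 = 0.06209 per minute.
t_eff = 45.6 × 24.9 / (45.6 + 24.9) ≈ 16.106 minutes.
Remaining = 175 × (1/2)^(79.5/16.106) = 175 × (1/2)^4.9362 ≈ 5.7161 dpm.

5.72 dpm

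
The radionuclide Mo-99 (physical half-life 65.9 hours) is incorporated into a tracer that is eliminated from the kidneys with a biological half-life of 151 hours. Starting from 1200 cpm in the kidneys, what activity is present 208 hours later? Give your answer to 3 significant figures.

1/t_eff = 1/t_phys + 1/t_biol = 1/65.9 + 1/151 = 0.021797 per hour.
t_eff = 65.9 × 151 / (65.9 + 151) ≈ 45.878 hours.
Remaining = 1200 × (1/2)^(208/45.878) = 1200 × (1/2)^4.5338 ≈ 51.806 cpm.

51.8 cpm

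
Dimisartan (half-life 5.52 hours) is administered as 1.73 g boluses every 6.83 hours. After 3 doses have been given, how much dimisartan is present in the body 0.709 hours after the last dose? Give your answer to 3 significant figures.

2.54 g

The 3 doses were given 14.369, 7.539, 0.709 hours ago.
Total = 1.73·(1/2)^(14.369/5.52) + 1.73·(1/2)^(7.539/5.52) + 1.73·(1/2)^(0.709/5.52)
      = 0.28474 + 0.67129 + 1.5826 ≈ 2.5387 g.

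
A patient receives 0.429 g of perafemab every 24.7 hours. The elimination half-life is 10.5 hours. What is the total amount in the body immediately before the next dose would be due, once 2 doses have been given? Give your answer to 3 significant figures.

The 2 doses were given 49.4, 24.7 hours ago.
Total = 0.429·(1/2)^(49.4/10.5) + 0.429·(1/2)^(24.7/10.5)
      = 0.016451 + 0.084008 ≈ 0.10046 g.

0.100 g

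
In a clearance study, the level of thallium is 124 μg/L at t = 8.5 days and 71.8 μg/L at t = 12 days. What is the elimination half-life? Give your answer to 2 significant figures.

Over Δt = 12 − 8.5 = 3.5 days, the level fell by a factor of 124/71.8 ≈ 1.727.
n = log₂(1.727) ≈ 0.78828 half-lives, so t½ = 3.5/0.78828 ≈ 4.44 days.

4.4 days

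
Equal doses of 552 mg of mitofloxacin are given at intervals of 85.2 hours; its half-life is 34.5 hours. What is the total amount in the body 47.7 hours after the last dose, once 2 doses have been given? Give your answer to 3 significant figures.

250 mg

The 2 doses were given 132.9, 47.7 hours ago.
Total = 552·(1/2)^(132.9/34.5) + 552·(1/2)^(47.7/34.5)
      = 38.223 + 211.71 ≈ 249.93 mg.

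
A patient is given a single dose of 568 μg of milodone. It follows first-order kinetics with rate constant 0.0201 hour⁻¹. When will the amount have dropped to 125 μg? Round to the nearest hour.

75 hours

t½ = ln 2 / λ = 0.69315 / 0.0201 ≈ 34.485 hours.
Fraction remaining = 125/568 ≈ 0.22007.
n = log₂(568/125) = ln(4.544)/ln 2 ≈ 2.184 half-lives.
t = n × t½ = 2.184 × 34.485 ≈ 75.314 hours.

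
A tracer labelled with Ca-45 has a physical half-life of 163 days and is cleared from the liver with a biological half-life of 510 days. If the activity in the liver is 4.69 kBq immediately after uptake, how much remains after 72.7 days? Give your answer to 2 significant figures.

1/t_eff = 1/t_phys + 1/t_biol = 1/163 + 1/510 = 0.0080958 per day.
t_eff = 163 × 510 / (163 + 510) ≈ 123.52 days.
Remaining = 4.69 × (1/2)^(72.7/123.52) = 4.69 × (1/2)^0.58856 ≈ 3.1189 kBq.

3.1 kBq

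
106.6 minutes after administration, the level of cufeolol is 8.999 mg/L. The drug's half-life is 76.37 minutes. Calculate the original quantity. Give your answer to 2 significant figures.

Number of half-lives elapsed: n = 106.6/76.37 ≈ 1.3958.
A₀ = A × 2^n = 8.999 × 2^1.3958 = 8.999 × 2.6314 ≈ 23.68 mg/L.

24 mg/L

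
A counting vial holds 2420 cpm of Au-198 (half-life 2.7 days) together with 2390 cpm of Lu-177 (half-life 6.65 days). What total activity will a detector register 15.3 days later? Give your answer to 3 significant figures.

533 cpm

Au-198: 2420 × (1/2)^(15.3/2.7) = 2420 × (1/2)^5.6667 ≈ 47.641 cpm.
Lu-177: 2390 × (1/2)^(15.3/6.65) = 2390 × (1/2)^2.3008 ≈ 485.07 cpm.
Total = 47.641 + 485.07 ≈ 532.71 cpm.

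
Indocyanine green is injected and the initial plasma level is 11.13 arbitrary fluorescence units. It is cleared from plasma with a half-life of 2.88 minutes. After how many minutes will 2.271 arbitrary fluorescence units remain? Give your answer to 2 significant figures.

6.6 minutes

Fraction remaining = 2.271/11.13 ≈ 0.20404.
n = log₂(11.13/2.271) = ln(4.9009)/ln 2 ≈ 2.2931 half-lives.
t = n × t½ = 2.2931 × 2.88 ≈ 6.604 minutes.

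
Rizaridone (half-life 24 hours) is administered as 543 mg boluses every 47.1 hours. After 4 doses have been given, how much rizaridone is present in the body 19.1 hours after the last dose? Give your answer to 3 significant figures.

The 4 doses were given 160.4, 113.3, 66.2, 19.1 hours ago.
Total = 543·(1/2)^(160.4/24) + 543·(1/2)^(113.3/24) + 543·(1/2)^(66.2/24) + 543·(1/2)^(19.1/24)
      = 5.2834 + 20.591 + 80.253 + 312.77 ≈ 418.9 mg.

419 mg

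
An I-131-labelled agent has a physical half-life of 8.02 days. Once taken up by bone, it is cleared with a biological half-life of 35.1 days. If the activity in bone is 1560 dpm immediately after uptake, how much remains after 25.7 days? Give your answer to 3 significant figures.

102 dpm

1/t_eff = 1/t_phys + 1/t_biol = 1/8.02 + 1/35.1 = 0.15318 per day.
t_eff = 8.02 × 35.1 / (8.02 + 35.1) ≈ 6.5283 days.
Remaining = 1560 × (1/2)^(25.7/6.5283) = 1560 × (1/2)^3.9367 ≈ 101.87 dpm.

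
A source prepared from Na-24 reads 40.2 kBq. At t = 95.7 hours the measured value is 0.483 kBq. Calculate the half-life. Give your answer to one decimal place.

A/A₀ = 0.483/40.2 ≈ 0.012015.
n = log₂(83.23) ≈ 6.379 half-lives elapsed in 95.7 hours.
t½ = 95.7/6.379 ≈ 15.002 hours.

15.0 hours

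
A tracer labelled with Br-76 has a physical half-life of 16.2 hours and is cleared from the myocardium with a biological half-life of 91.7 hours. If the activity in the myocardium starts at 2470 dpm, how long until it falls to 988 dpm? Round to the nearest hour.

18 hours

1/t_eff = 1/t_phys + 1/t_biol = 1/16.2 + 1/91.7 = 0.072634 per hour.
t_eff = 16.2 × 91.7 / (16.2 + 91.7) ≈ 13.768 hours.
n = log₂(2470/988) ≈ 1.3219; t = 1.3219 × 13.768 ≈ 18.2 hours.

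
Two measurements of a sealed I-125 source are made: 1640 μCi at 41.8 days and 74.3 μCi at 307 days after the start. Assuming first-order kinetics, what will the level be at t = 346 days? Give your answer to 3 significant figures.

47.1 μCi

Over Δt = 307 − 41.8 = 265.2 days, the level fell by a factor of 1640/74.3 ≈ 22.073.
n = log₂(22.073) ≈ 4.4642 half-lives, so t½ = 265.2/4.4642 ≈ 59.406 days.
From t = 307 to t = 346: 74.3 × (1/2)^((346−307)/59.406) ≈ 47.137 μCi.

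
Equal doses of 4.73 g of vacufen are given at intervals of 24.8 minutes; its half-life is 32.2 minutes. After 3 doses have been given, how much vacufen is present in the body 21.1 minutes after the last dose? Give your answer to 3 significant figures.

5.80 g

The 3 doses were given 70.7, 45.9, 21.1 minutes ago.
Total = 4.73·(1/2)^(70.7/32.2) + 4.73·(1/2)^(45.9/32.2) + 4.73·(1/2)^(21.1/32.2)
      = 1.0325 + 1.761 + 3.0033 ≈ 5.7968 g.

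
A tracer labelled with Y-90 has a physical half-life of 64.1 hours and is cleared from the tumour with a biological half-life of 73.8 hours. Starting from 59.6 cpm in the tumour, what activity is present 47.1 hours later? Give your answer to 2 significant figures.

1/t_eff = 1/t_phys + 1/t_biol = 1/64.1 + 1/73.8 = 0.029151 per hour.
t_eff = 64.1 × 73.8 / (64.1 + 73.8) ≈ 34.304 hours.
Remaining = 59.6 × (1/2)^(47.1/34.304) = 59.6 × (1/2)^1.373 ≈ 23.011 cpm.

23 cpm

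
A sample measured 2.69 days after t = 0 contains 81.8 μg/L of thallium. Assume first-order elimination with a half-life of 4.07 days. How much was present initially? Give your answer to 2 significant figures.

Number of half-lives elapsed: n = 2.69/4.07 ≈ 0.66093.
A₀ = A × 2^n = 81.8 × 2^0.66093 = 81.8 × 1.5811 ≈ 129.33 μg/L.

130 μg/L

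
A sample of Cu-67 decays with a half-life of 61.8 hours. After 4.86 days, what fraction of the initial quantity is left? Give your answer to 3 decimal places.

4.86 days = 116.64 hours.
n = 116.64/61.8 ≈ 1.8874 half-lives.
Fraction remaining = (1/2)^1.8874 ≈ 0.2703.

0.270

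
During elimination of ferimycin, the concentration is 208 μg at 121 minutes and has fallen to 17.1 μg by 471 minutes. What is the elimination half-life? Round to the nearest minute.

Over Δt = 471 − 121 = 350 minutes, the level fell by a factor of 208/17.1 ≈ 12.164.
n = log₂(12.164) ≈ 3.6045 half-lives, so t½ = 350/3.6045 ≈ 97.1 minutes.

97 minutes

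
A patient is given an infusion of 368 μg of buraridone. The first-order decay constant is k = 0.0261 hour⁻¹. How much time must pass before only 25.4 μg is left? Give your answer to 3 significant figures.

t½ = ln 2 / k = 0.69315 / 0.0261 ≈ 26.557 hours.
Fraction remaining = 25.4/368 ≈ 0.069022.
n = log₂(368/25.4) = ln(14.488)/ln 2 ≈ 3.8568 half-lives.
t = n × t½ = 3.8568 × 26.557 ≈ 102.43 hours.

102 hours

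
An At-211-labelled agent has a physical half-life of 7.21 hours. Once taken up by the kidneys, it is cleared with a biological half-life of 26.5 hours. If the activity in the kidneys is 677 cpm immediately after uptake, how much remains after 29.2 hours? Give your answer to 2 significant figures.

19 cpm

1/t_eff = 1/t_phys + 1/t_biol = 1/7.21 + 1/26.5 = 0.17643 per hour.
t_eff = 7.21 × 26.5 / (7.21 + 26.5) ≈ 5.6679 hours.
Remaining = 677 × (1/2)^(29.2/5.6679) = 677 × (1/2)^5.1518 ≈ 19.043 cpm.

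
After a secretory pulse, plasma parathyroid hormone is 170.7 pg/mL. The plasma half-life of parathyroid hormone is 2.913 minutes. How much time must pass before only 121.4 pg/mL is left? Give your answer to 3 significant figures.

Fraction remaining = 121.4/170.7 ≈ 0.71119.
n = log₂(170.7/121.4) = ln(1.4061)/ln 2 ≈ 0.49169 half-lives.
t = n × t½ = 0.49169 × 2.913 ≈ 1.4323 minutes.

1.43 minutes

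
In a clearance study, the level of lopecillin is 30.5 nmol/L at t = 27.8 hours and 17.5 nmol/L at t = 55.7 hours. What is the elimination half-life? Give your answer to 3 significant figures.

34.8 hours

Over Δt = 55.7 − 27.8 = 27.9 hours, the level fell by a factor of 30.5/17.5 ≈ 1.7429.
n = log₂(1.7429) ≈ 0.80145 half-lives, so t½ = 27.9/0.80145 ≈ 34.812 hours.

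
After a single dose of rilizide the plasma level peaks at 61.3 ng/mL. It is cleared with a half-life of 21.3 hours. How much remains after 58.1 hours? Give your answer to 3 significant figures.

9.25 ng/mL

Number of half-lives: n = 58.1/21.3 ≈ 2.7277.
Remaining = 61.3 × (1/2)^2.7277 = 61.3 × 0.15097 ≈ 9.2542 ng/mL.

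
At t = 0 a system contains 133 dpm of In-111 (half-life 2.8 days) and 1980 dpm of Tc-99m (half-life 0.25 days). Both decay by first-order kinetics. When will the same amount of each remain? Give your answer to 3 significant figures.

Set 133·(1/2)^(t/2.8) = 1980·(1/2)^(t/0.25).
Taking log₂: log₂(133/1980) = t·(1/2.8 − 1/0.25).
log₂(0.067172) = -3.896; 1/2.8 − 1/0.25 = -3.6429.
t = -3.896 / -3.6429 ≈ 1.0695 days.

1.07 days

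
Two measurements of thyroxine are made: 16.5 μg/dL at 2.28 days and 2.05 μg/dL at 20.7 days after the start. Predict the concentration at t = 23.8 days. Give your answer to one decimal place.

1.4 μg/dL

Over Δt = 20.7 − 2.28 = 18.42 days, the level fell by a factor of 16.5/2.05 ≈ 8.0488.
n = log₂(8.0488) ≈ 3.0088 half-lives, so t½ = 18.42/3.0088 ≈ 6.1221 days.
From t = 20.7 to t = 23.8: 2.05 × (1/2)^((23.8−20.7)/6.1221) ≈ 1.4432 μg/dL.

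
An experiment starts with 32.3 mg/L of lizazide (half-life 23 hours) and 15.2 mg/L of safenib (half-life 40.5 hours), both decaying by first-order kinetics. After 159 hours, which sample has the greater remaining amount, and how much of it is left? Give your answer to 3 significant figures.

safenib, 1.00 mg/L

lizazide: 32.3 × (1/2)^6.913 ≈ 0.26802 mg/L.
safenib: 15.2 × (1/2)^3.9259 ≈ 1.0001 mg/L.
Safenib has more remaining, at ≈ 1.0001 mg/L.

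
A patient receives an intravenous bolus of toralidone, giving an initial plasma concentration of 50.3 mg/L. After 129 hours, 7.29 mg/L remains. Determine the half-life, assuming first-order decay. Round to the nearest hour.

A/A₀ = 7.29/50.3 ≈ 0.14493.
n = log₂(6.8999) ≈ 2.7866 half-lives elapsed in 129 hours.
t½ = 129/2.7866 ≈ 46.294 hours.

46 hours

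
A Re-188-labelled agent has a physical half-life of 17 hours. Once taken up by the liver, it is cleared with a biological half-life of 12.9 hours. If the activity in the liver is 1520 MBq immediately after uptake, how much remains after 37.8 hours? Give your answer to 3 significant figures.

42.7 MBq

1/t_eff = 1/t_phys + 1/t_biol = 1/17 + 1/12.9 = 0.13634 per hour.
t_eff = 17 × 12.9 / (17 + 12.9) ≈ 7.3344 hours.
Remaining = 1520 × (1/2)^(37.8/7.3344) = 1520 × (1/2)^5.1538 ≈ 42.698 MBq.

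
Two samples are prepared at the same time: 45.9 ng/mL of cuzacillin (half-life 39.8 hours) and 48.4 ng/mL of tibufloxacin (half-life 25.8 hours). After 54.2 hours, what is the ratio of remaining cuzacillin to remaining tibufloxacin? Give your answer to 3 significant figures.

1.58

cuzacillin: 45.9 × (1/2)^(54.2/39.8) = 45.9 × (1/2)^1.3618 ≈ 17.859 ng/mL.
tibufloxacin: 48.4 × (1/2)^(54.2/25.8) = 48.4 × (1/2)^2.1008 ≈ 11.284 ng/mL.
Ratio ≈ 17.859 / 11.284 ≈ 1.5828.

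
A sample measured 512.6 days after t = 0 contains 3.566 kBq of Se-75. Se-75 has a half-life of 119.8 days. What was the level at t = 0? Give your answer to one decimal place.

Number of half-lives elapsed: n = 512.6/119.8 ≈ 4.2788.
A₀ = A × 2^n = 3.566 × 2^4.2788 = 3.566 × 19.411 ≈ 69.219 kBq.

69.2 kBq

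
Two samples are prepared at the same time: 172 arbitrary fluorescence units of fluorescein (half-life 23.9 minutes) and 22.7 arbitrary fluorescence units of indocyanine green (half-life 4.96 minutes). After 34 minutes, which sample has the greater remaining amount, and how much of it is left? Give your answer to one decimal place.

fluorescein: 172 × (1/2)^1.4226 ≈ 64.163 arbitrary fluorescence units.
indocyanine green: 22.7 × (1/2)^6.8548 ≈ 0.19612 arbitrary fluorescence units.
Fluorescein has more remaining, at ≈ 64.163 arbitrary fluorescence units.

fluorescein, 64.2 arbitrary fluorescence units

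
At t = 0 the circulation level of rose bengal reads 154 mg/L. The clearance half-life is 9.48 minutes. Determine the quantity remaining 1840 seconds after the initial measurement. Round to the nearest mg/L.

Convert the elapsed time: 1840 seconds = 30.6667 minutes.
Number of half-lives: n = 30.6667/9.48 ≈ 3.2349.
Remaining = 154 × (1/2)^3.2349 = 154 × 0.10622 ≈ 16.358 mg/L.

16 mg/L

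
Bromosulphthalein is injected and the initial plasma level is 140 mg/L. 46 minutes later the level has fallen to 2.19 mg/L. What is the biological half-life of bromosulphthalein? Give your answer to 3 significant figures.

A/A₀ = 2.19/140 ≈ 0.015643.
n = log₂(63.927) ≈ 5.9984 half-lives elapsed in 46 minutes.
t½ = 46/5.9984 ≈ 7.6688 minutes.

7.67 minutes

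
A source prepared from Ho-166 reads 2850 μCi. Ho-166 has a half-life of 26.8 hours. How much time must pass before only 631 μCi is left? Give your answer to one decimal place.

Fraction remaining = 631/2850 ≈ 0.2214.
n = log₂(2850/631) = ln(4.5166)/ln 2 ≈ 2.1753 half-lives.
t = n × t½ = 2.1753 × 26.8 ≈ 58.297 hours.

58.3 hours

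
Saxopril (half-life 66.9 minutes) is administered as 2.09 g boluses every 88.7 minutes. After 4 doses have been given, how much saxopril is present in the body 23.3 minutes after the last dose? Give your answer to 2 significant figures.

2.7 g

The 4 doses were given 289.4, 200.7, 112, 23.3 minutes ago.
Total = 2.09·(1/2)^(289.4/66.9) + 2.09·(1/2)^(200.7/66.9) + 2.09·(1/2)^(112/66.9) + 2.09·(1/2)^(23.3/66.9)
      = 0.10422 + 0.26125 + 0.65491 + 1.6417 ≈ 2.6621 g.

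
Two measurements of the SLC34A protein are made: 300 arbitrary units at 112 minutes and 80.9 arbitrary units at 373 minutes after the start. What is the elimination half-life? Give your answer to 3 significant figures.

Over Δt = 373 − 112 = 261 minutes, the level fell by a factor of 300/80.9 ≈ 3.7083.
n = log₂(3.7083) ≈ 1.8908 half-lives, so t½ = 261/1.8908 ≈ 138.04 minutes.

138 minutes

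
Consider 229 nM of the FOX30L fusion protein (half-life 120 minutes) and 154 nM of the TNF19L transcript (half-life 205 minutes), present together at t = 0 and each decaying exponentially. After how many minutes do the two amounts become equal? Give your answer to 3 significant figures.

166 minutes

Set 229·(1/2)^(t/120) = 154·(1/2)^(t/205).
Taking log₂: log₂(229/154) = t·(1/120 − 1/205).
log₂(1.487) = 0.57242; 1/120 − 1/205 = 0.0034553.
t = 0.57242 / 0.0034553 ≈ 165.66 minutes.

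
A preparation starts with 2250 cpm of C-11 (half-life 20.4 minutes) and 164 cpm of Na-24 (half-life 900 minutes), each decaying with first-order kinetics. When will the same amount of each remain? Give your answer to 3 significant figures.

Set 2250·(1/2)^(t/20.4) = 164·(1/2)^(t/900).
Taking log₂: log₂(2250/164) = t·(1/20.4 − 1/900).
log₂(13.72) = 3.7782; 1/20.4 − 1/900 = 0.047908.
t = 3.7782 / 0.047908 ≈ 78.862 minutes.

78.9 minutes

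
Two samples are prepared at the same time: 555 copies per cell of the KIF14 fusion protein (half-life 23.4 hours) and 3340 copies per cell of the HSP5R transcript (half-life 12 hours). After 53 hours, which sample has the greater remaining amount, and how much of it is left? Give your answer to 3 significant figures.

HSP5R transcript, 156 copies per cell

KIF14 fusion protein: 555 × (1/2)^2.265 ≈ 115.47 copies per cell.
HSP5R transcript: 3340 × (1/2)^4.4167 ≈ 156.39 copies per cell.
HSP5R transcript has more remaining, at ≈ 156.39 copies per cell.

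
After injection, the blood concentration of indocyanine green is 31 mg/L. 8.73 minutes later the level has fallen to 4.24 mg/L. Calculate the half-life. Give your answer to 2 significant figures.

3.0 minutes

A/A₀ = 4.24/31 ≈ 0.13677.
n = log₂(7.3113) ≈ 2.8701 half-lives elapsed in 8.73 minutes.
t½ = 8.73/2.8701 ≈ 3.0417 minutes.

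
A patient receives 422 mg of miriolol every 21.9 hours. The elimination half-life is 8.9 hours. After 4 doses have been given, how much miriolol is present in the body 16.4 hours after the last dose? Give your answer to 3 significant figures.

144 mg

The 4 doses were given 82.1, 60.2, 38.3, 16.4 hours ago.
Total = 422·(1/2)^(82.1/8.9) + 422·(1/2)^(60.2/8.9) + 422·(1/2)^(38.3/8.9) + 422·(1/2)^(16.4/8.9)
      = 0.70533 + 3.8827 + 21.373 + 117.65 ≈ 143.61 mg.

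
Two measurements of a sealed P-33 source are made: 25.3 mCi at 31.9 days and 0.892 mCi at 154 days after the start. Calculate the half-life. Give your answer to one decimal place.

Over Δt = 154 − 31.9 = 122.1 days, the level fell by a factor of 25.3/0.892 ≈ 28.363.
n = log₂(28.363) ≈ 4.8259 half-lives, so t½ = 122.1/4.8259 ≈ 25.301 days.

25.3 days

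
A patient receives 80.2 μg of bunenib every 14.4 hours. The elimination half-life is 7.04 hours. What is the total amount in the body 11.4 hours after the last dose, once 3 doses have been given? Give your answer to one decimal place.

The 3 doses were given 40.2, 25.8, 11.4 hours ago.
Total = 80.2·(1/2)^(40.2/7.04) + 80.2·(1/2)^(25.8/7.04) + 80.2·(1/2)^(11.4/7.04)
      = 1.5319 + 6.3237 + 26.104 ≈ 33.96 μg.

34.0 μg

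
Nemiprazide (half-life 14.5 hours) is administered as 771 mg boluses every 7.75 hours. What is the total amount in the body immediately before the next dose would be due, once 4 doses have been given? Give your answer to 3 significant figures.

1330 mg

The 4 doses were given 31, 23.25, 15.5, 7.75 hours ago.
Total = 771·(1/2)^(31/14.5) + 771·(1/2)^(23.25/14.5) + 771·(1/2)^(15.5/14.5) + 771·(1/2)^(7.75/14.5)
      = 175.18 + 253.73 + 367.51 + 532.3 ≈ 1328.7 mg.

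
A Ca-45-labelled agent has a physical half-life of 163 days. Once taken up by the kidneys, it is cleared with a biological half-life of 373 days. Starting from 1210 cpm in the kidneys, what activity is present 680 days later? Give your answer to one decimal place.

1/t_eff = 1/t_phys + 1/t_biol = 1/163 + 1/373 = 0.0088159 per day.
t_eff = 163 × 373 / (163 + 373) ≈ 113.43 days.
Remaining = 1210 × (1/2)^(680/113.43) = 1210 × (1/2)^5.9948 ≈ 18.974 cpm.

19.0 cpm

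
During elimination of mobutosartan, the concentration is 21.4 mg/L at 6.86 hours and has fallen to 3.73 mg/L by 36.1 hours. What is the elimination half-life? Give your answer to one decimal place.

Over Δt = 36.1 − 6.86 = 29.24 hours, the level fell by a factor of 21.4/3.73 ≈ 5.7373.
n = log₂(5.7373) ≈ 2.5204 half-lives, so t½ = 29.24/2.5204 ≈ 11.602 hours.

11.6 hours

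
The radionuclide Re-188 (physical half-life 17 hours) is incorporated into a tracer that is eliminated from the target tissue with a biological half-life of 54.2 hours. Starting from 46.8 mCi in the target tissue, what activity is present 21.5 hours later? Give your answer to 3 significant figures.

14.8 mCi

1/t_eff = 1/t_phys + 1/t_biol = 1/17 + 1/54.2 = 0.077274 per hour.
t_eff = 17 × 54.2 / (17 + 54.2) ≈ 12.941 hours.
Remaining = 46.8 × (1/2)^(21.5/12.941) = 46.8 × (1/2)^1.6614 ≈ 14.795 mCi.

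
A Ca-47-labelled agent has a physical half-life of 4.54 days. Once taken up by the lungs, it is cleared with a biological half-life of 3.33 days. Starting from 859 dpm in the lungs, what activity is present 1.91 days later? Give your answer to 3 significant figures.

431 dpm

1/t_eff = 1/t_phys + 1/t_biol = 1/4.54 + 1/3.33 = 0.52056 per day.
t_eff = 4.54 × 3.33 / (4.54 + 3.33) ≈ 1.921 days.
Remaining = 859 × (1/2)^(1.91/1.921) = 859 × (1/2)^0.99428 ≈ 431.21 dpm.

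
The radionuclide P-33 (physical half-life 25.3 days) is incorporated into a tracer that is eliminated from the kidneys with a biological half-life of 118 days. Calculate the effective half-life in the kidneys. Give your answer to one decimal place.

20.8 days

1/t_eff = 1/t_phys + 1/t_biol = 1/25.3 + 1/118 = 0.048 per day.
t_eff = 25.3 × 118 / (25.3 + 118) ≈ 20.833 days.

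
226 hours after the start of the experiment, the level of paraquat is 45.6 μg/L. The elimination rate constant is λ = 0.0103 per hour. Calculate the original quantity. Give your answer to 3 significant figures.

t½ = ln 2 / λ = 0.69315 / 0.0103 ≈ 67.296 hours.
Number of half-lives elapsed: n = 226/67.296 ≈ 3.3583.
A₀ = A × 2^n = 45.6 × 2^3.3583 = 45.6 × 10.255 ≈ 467.64 μg/L.

468 μg/L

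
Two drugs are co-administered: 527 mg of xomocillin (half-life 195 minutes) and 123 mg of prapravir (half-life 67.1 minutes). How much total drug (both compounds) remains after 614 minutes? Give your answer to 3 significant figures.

59.6 mg

xomocillin: 527 × (1/2)^(614/195) = 527 × (1/2)^3.1487 ≈ 59.423 mg.
prapravir: 123 × (1/2)^(614/67.1) = 123 × (1/2)^9.1505 ≈ 0.21643 mg.
Total = 59.423 + 0.21643 ≈ 59.639 mg.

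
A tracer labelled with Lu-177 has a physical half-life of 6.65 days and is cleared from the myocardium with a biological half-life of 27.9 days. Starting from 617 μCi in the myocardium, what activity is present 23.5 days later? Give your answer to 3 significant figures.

29.7 μCi

1/t_eff = 1/t_phys + 1/t_biol = 1/6.65 + 1/27.9 = 0.18622 per day.
t_eff = 6.65 × 27.9 / (6.65 + 27.9) ≈ 5.37 days.
Remaining = 617 × (1/2)^(23.5/5.37) = 617 × (1/2)^4.3761 ≈ 29.713 μCi.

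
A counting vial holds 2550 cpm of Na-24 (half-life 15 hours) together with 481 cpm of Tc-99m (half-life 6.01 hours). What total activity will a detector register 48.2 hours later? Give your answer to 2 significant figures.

Na-24: 2550 × (1/2)^(48.2/15) = 2550 × (1/2)^3.2133 ≈ 274.94 cpm.
Tc-99m: 481 × (1/2)^(48.2/6.01) = 481 × (1/2)^8.02 ≈ 1.8531 cpm.
Total = 274.94 + 1.8531 ≈ 276.79 cpm.

280 cpm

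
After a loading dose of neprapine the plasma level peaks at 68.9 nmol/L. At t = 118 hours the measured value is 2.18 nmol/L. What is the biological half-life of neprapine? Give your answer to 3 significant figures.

23.7 hours

A/A₀ = 2.18/68.9 ≈ 0.03164.
n = log₂(31.606) ≈ 4.9821 half-lives elapsed in 118 hours.
t½ = 118/4.9821 ≈ 23.685 hours.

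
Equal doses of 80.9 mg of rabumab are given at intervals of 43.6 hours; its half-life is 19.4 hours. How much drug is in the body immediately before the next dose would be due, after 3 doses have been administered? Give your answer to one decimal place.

The 3 doses were given 130.8, 87.2, 43.6 hours ago.
Total = 80.9·(1/2)^(130.8/19.4) + 80.9·(1/2)^(87.2/19.4) + 80.9·(1/2)^(43.6/19.4)
      = 0.75566 + 3.5881 + 17.038 ≈ 21.381 mg.

21.4 mg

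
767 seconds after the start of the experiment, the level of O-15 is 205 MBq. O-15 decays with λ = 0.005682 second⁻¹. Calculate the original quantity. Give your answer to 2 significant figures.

t½ = ln 2 / λ = 0.69315 / 0.005682 ≈ 121.99 seconds.
Number of half-lives elapsed: n = 767/121.99 ≈ 6.2874.
A₀ = A × 2^n = 205 × 2^6.2874 = 205 × 78.108 ≈ 16012 MBq.

16000 MBq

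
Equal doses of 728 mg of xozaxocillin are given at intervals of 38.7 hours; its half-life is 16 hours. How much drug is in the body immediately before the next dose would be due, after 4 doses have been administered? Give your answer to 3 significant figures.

167 mg

The 4 doses were given 154.8, 116.1, 77.4, 38.7 hours ago.
Total = 728·(1/2)^(154.8/16) + 728·(1/2)^(116.1/16) + 728·(1/2)^(77.4/16) + 728·(1/2)^(38.7/16)
      = 0.89057 + 4.7619 + 25.462 + 136.15 ≈ 167.26 mg.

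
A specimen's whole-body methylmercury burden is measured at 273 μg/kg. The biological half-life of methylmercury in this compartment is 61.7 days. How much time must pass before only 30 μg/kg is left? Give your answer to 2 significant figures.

Fraction remaining = 30/273 ≈ 0.10989.
n = log₂(273/30) = ln(9.1)/ln 2 ≈ 3.1859 half-lives.
t = n × t½ = 3.1859 × 61.7 ≈ 196.57 days.

200 days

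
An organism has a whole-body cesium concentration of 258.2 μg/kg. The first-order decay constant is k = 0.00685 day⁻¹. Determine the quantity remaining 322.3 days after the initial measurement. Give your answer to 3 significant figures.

t½ = ln 2 / k = 0.69315 / 0.00685 ≈ 101.19 days.
Number of half-lives: n = 322.3/101.19 ≈ 3.1851.
Remaining = 258.2 × (1/2)^3.1851 = 258.2 × 0.10995 ≈ 28.388 μg/kg.

28.4 μg/kg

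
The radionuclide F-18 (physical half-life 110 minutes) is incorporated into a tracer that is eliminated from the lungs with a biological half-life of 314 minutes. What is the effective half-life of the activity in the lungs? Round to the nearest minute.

81 minutes

1/t_eff = 1/t_phys + 1/t_biol = 1/110 + 1/314 = 0.012276 per minute.
t_eff = 110 × 314 / (110 + 314) ≈ 81.462 minutes.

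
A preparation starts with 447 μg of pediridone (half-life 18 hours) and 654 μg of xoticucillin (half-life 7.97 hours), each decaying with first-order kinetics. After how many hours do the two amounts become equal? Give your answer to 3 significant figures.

Set 447·(1/2)^(t/18) = 654·(1/2)^(t/7.97).
Taking log₂: log₂(447/654) = t·(1/18 − 1/7.97).
log₂(0.68349) = -0.54902; 1/18 − 1/7.97 = -0.069915.
t = -0.54902 / -0.069915 ≈ 7.8526 hours.

7.85 hours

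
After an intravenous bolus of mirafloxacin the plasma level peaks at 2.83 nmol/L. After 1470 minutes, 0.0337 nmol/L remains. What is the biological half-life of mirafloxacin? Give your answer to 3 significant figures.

230 minutes

A/A₀ = 0.0337/2.83 ≈ 0.011908.
n = log₂(83.976) ≈ 6.3919 half-lives elapsed in 1470 minutes.
t½ = 1470/6.3919 ≈ 229.98 minutes.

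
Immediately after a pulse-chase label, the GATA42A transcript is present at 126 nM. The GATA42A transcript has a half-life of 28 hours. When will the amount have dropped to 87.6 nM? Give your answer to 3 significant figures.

Fraction remaining = 87.6/126 ≈ 0.69524.
n = log₂(126/87.6) = ln(1.4384)/ln 2 ≈ 0.52442 half-lives.
t = n × t½ = 0.52442 × 28 ≈ 14.684 hours.

14.7 hours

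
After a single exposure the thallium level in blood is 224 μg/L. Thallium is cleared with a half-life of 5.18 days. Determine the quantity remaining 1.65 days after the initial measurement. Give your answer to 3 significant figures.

180 μg/L

Number of half-lives: n = 1.65/5.18 ≈ 0.31853.
Remaining = 224 × (1/2)^0.31853 = 224 × 0.80188 ≈ 179.62 μg/L.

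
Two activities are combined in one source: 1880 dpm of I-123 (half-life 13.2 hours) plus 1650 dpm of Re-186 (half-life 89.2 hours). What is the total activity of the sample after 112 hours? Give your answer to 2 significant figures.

700 dpm

I-123: 1880 × (1/2)^(112/13.2) = 1880 × (1/2)^8.4848 ≈ 5.2476 dpm.
Re-186: 1650 × (1/2)^(112/89.2) = 1650 × (1/2)^1.2556 ≈ 691.05 dpm.
Total = 5.2476 + 691.05 ≈ 696.3 dpm.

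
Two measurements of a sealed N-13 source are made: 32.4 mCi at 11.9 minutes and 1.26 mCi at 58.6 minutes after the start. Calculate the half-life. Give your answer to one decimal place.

10.0 minutes

Over Δt = 58.6 − 11.9 = 46.7 minutes, the level fell by a factor of 32.4/1.26 ≈ 25.714.
n = log₂(25.714) ≈ 4.6845 half-lives, so t½ = 46.7/4.6845 ≈ 9.9691 minutes.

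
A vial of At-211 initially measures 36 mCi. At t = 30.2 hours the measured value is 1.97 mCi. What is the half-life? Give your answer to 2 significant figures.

7.2 hours

A/A₀ = 1.97/36 ≈ 0.054722.
n = log₂(18.274) ≈ 4.1917 half-lives elapsed in 30.2 hours.
t½ = 30.2/4.1917 ≈ 7.2047 hours.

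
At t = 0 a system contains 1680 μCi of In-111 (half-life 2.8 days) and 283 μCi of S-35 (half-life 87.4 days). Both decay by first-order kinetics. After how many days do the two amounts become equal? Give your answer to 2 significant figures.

Set 1680·(1/2)^(t/2.8) = 283·(1/2)^(t/87.4).
Taking log₂: log₂(1680/283) = t·(1/2.8 − 1/87.4).
log₂(5.9364) = 2.5696; 1/2.8 − 1/87.4 = 0.3457.
t = 2.5696 / 0.3457 ≈ 7.433 days.

7.4 days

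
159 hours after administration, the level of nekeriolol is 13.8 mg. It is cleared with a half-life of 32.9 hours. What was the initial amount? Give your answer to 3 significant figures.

393 mg

Number of half-lives elapsed: n = 159/32.9 ≈ 4.8328.
A₀ = A × 2^n = 13.8 × 2^4.8328 = 13.8 × 28.499 ≈ 393.28 mg.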